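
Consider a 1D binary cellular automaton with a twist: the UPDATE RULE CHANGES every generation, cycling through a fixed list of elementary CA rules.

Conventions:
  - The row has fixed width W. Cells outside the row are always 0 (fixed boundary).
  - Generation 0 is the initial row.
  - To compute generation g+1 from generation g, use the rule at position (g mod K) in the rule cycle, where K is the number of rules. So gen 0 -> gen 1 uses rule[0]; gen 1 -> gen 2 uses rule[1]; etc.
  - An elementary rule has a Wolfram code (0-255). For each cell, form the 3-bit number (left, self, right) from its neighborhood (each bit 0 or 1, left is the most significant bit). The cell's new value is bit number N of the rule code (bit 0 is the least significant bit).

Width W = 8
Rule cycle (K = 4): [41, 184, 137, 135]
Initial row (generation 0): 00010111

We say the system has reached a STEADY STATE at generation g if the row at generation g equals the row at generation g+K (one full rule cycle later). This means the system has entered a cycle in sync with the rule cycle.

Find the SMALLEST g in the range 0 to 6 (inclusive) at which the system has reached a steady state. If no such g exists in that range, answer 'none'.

Gen 0: 00010111
Gen 1 (rule 41): 11001100
Gen 2 (rule 184): 10101010
Gen 3 (rule 137): 00000000
Gen 4 (rule 135): 11111111
Gen 5 (rule 41): 10000000
Gen 6 (rule 184): 01000000
Gen 7 (rule 137): 00011111
Gen 8 (rule 135): 11101110
Gen 9 (rule 41): 10011000
Gen 10 (rule 184): 01010100

Answer: none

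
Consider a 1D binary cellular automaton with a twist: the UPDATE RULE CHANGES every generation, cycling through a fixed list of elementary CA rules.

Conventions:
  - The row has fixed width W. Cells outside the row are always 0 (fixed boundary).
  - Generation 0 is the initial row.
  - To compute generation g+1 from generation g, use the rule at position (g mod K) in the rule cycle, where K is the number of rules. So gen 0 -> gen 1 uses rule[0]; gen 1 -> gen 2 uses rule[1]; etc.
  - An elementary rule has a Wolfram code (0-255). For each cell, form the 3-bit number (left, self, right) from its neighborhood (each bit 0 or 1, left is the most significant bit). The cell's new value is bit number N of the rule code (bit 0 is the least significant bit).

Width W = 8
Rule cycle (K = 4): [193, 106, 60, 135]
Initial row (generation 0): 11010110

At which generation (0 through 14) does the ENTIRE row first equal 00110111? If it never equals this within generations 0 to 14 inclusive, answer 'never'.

Answer: never

Derivation:
Gen 0: 11010110
Gen 1 (rule 193): 01000010
Gen 2 (rule 106): 10000100
Gen 3 (rule 60): 11000110
Gen 4 (rule 135): 00011000
Gen 5 (rule 193): 11001011
Gen 6 (rule 106): 11010111
Gen 7 (rule 60): 10111100
Gen 8 (rule 135): 10011001
Gen 9 (rule 193): 00001000
Gen 10 (rule 106): 00010000
Gen 11 (rule 60): 00011000
Gen 12 (rule 135): 11100011
Gen 13 (rule 193): 01101001
Gen 14 (rule 106): 11110010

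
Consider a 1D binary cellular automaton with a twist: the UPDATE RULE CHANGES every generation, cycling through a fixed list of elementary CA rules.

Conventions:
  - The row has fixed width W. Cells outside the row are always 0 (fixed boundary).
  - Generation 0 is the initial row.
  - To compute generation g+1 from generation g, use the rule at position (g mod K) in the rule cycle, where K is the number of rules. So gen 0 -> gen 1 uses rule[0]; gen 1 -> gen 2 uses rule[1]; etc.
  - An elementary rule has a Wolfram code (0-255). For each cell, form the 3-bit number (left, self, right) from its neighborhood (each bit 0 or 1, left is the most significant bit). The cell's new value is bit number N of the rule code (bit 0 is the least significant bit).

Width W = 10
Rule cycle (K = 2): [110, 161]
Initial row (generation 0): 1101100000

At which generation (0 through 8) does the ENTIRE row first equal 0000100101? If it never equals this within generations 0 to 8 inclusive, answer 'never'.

Answer: never

Derivation:
Gen 0: 1101100000
Gen 1 (rule 110): 1111100000
Gen 2 (rule 161): 0111001111
Gen 3 (rule 110): 1101011001
Gen 4 (rule 161): 0010100000
Gen 5 (rule 110): 0111100000
Gen 6 (rule 161): 0011001111
Gen 7 (rule 110): 0111011001
Gen 8 (rule 161): 0010100000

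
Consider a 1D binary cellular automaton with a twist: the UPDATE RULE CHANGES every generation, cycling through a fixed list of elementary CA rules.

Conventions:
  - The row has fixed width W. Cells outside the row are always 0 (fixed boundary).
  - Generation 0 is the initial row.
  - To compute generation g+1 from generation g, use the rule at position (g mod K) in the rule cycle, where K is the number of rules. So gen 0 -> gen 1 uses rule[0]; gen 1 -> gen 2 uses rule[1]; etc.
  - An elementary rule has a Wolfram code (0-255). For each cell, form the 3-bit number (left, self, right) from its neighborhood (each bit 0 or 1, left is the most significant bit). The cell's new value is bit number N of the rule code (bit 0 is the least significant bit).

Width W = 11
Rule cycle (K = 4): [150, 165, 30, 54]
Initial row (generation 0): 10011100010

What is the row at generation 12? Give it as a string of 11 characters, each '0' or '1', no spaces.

Answer: 10001100111

Derivation:
Gen 0: 10011100010
Gen 1 (rule 150): 11101010111
Gen 2 (rule 165): 01011111010
Gen 3 (rule 30): 11010000011
Gen 4 (rule 54): 00111000100
Gen 5 (rule 150): 01010101110
Gen 6 (rule 165): 01111110100
Gen 7 (rule 30): 11000000110
Gen 8 (rule 54): 00100001001
Gen 9 (rule 150): 01110011111
Gen 10 (rule 165): 00100001110
Gen 11 (rule 30): 01110011001
Gen 12 (rule 54): 10001100111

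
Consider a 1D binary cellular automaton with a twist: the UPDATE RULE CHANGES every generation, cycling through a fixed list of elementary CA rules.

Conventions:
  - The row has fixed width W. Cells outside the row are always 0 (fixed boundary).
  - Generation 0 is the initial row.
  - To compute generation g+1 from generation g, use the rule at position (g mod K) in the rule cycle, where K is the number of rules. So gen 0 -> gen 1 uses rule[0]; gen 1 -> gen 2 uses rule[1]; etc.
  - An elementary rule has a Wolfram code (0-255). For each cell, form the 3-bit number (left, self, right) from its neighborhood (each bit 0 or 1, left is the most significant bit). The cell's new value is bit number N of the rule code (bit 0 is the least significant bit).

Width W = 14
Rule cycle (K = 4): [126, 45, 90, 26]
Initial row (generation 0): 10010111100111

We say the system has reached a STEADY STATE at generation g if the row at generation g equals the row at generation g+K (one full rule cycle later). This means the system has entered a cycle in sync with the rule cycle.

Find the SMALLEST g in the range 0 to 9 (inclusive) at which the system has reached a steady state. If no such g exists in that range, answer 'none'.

Answer: none

Derivation:
Gen 0: 10010111100111
Gen 1 (rule 126): 11111100111101
Gen 2 (rule 45): 10000000100011
Gen 3 (rule 90): 01000001010111
Gen 4 (rule 26): 10100010000100
Gen 5 (rule 126): 11110111001110
Gen 6 (rule 45): 10001100001000
Gen 7 (rule 90): 01011110010100
Gen 8 (rule 26): 10010001100010
Gen 9 (rule 126): 11111011110111
Gen 10 (rule 45): 10000110001100
Gen 11 (rule 90): 01001111011110
Gen 12 (rule 26): 10111000010001
Gen 13 (rule 126): 11101100111011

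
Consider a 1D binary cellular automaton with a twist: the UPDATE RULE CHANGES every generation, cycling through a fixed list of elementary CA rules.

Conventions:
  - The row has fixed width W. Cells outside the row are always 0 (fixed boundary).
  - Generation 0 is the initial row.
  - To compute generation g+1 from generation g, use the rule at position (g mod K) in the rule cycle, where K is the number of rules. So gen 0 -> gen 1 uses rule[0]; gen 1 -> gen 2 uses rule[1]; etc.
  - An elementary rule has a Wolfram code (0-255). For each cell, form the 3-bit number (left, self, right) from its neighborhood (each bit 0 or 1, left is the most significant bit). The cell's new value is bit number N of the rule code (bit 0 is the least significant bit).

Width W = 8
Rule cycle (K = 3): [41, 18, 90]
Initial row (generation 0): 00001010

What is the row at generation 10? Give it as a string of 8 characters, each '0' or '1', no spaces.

Answer: 10011000

Derivation:
Gen 0: 00001010
Gen 1 (rule 41): 11100100
Gen 2 (rule 18): 00011010
Gen 3 (rule 90): 00111001
Gen 4 (rule 41): 10100000
Gen 5 (rule 18): 00010000
Gen 6 (rule 90): 00101000
Gen 7 (rule 41): 10010011
Gen 8 (rule 18): 01101100
Gen 9 (rule 90): 11101110
Gen 10 (rule 41): 10011000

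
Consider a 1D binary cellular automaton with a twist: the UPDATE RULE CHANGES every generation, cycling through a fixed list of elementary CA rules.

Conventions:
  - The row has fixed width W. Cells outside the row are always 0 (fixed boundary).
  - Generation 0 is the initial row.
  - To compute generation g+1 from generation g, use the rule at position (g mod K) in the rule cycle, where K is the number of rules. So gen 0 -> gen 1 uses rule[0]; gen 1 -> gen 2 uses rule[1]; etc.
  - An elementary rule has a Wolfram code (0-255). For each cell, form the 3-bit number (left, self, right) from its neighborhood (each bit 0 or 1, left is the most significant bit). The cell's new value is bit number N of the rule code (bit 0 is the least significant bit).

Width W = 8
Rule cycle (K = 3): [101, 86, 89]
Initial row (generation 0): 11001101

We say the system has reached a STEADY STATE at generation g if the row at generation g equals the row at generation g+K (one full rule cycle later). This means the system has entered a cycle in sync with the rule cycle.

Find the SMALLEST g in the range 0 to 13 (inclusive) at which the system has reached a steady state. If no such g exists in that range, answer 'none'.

Gen 0: 11001101
Gen 1 (rule 101): 01000111
Gen 2 (rule 86): 11101001
Gen 3 (rule 89): 10100100
Gen 4 (rule 101): 11100101
Gen 5 (rule 86): 00111101
Gen 6 (rule 89): 10100100
Gen 7 (rule 101): 11100101
Gen 8 (rule 86): 00111101
Gen 9 (rule 89): 10100100
Gen 10 (rule 101): 11100101
Gen 11 (rule 86): 00111101
Gen 12 (rule 89): 10100100
Gen 13 (rule 101): 11100101
Gen 14 (rule 86): 00111101
Gen 15 (rule 89): 10100100
Gen 16 (rule 101): 11100101

Answer: 3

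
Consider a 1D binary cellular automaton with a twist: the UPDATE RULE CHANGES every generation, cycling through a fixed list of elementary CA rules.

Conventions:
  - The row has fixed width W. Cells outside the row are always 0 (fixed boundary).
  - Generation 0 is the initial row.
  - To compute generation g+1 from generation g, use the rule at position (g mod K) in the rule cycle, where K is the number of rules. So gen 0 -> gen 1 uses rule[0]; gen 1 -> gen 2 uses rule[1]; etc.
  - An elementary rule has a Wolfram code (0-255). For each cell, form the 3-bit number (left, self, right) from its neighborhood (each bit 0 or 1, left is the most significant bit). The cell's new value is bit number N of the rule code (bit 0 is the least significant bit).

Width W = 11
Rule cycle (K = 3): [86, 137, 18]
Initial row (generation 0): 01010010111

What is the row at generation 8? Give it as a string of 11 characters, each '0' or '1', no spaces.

Answer: 10010001000

Derivation:
Gen 0: 01010010111
Gen 1 (rule 86): 11011110001
Gen 2 (rule 137): 10011100100
Gen 3 (rule 18): 01100011010
Gen 4 (rule 86): 10110101011
Gen 5 (rule 137): 00100000010
Gen 6 (rule 18): 01010000101
Gen 7 (rule 86): 11011001101
Gen 8 (rule 137): 10010001000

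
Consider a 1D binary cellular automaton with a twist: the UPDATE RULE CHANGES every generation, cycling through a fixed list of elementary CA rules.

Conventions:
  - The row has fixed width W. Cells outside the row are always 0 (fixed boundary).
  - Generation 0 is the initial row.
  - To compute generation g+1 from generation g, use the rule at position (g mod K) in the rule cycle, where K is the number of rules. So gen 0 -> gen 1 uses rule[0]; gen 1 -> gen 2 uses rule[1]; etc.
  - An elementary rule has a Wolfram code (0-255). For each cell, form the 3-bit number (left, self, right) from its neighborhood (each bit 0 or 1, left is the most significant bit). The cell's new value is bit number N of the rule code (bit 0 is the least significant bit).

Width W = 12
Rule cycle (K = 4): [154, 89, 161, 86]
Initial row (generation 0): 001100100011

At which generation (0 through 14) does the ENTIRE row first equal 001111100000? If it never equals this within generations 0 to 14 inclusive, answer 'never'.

Answer: 11

Derivation:
Gen 0: 001100100011
Gen 1 (rule 154): 011011010110
Gen 2 (rule 89): 011011000111
Gen 3 (rule 161): 000100010010
Gen 4 (rule 86): 001110111111
Gen 5 (rule 154): 011100111110
Gen 6 (rule 89): 010110100011
Gen 7 (rule 161): 001001001000
Gen 8 (rule 86): 011111111100
Gen 9 (rule 154): 111111111010
Gen 10 (rule 89): 100000001001
Gen 11 (rule 161): 001111100000
Gen 12 (rule 86): 010000110000
Gen 13 (rule 154): 101001101000
Gen 14 (rule 89): 000101100111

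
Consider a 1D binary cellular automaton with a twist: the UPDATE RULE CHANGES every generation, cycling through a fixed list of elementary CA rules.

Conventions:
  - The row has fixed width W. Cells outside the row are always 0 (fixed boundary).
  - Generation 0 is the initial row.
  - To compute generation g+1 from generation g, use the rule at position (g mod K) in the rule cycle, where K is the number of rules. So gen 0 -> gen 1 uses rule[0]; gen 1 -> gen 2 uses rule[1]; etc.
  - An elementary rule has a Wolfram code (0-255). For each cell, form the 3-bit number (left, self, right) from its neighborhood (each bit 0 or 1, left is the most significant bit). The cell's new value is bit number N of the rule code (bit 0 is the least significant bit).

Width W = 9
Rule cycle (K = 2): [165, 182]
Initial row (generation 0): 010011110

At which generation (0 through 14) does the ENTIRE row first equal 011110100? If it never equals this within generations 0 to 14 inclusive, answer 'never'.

Answer: 14

Derivation:
Gen 0: 010011110
Gen 1 (rule 165): 010001100
Gen 2 (rule 182): 111010010
Gen 3 (rule 165): 010110010
Gen 4 (rule 182): 111001111
Gen 5 (rule 165): 010000110
Gen 6 (rule 182): 111001001
Gen 7 (rule 165): 010001001
Gen 8 (rule 182): 111011111
Gen 9 (rule 165): 010101110
Gen 10 (rule 182): 111110101
Gen 11 (rule 165): 011101111
Gen 12 (rule 182): 101010110
Gen 13 (rule 165): 111111000
Gen 14 (rule 182): 011110100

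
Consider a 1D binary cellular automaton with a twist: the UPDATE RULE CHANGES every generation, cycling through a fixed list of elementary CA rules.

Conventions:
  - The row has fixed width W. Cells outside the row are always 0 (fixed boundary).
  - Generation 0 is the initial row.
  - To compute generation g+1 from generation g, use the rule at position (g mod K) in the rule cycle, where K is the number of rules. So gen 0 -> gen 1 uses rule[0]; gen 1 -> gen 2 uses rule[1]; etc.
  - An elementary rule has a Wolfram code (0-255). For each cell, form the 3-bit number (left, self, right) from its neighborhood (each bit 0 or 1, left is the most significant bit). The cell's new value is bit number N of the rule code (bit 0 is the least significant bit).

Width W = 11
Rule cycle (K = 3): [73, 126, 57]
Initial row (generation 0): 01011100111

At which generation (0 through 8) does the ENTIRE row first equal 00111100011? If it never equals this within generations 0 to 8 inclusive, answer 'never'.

Answer: never

Derivation:
Gen 0: 01011100111
Gen 1 (rule 73): 00010100101
Gen 2 (rule 126): 00111111111
Gen 3 (rule 57): 10100000000
Gen 4 (rule 73): 00001111111
Gen 5 (rule 126): 00011000001
Gen 6 (rule 57): 11010111100
Gen 7 (rule 73): 11000100101
Gen 8 (rule 126): 11101111111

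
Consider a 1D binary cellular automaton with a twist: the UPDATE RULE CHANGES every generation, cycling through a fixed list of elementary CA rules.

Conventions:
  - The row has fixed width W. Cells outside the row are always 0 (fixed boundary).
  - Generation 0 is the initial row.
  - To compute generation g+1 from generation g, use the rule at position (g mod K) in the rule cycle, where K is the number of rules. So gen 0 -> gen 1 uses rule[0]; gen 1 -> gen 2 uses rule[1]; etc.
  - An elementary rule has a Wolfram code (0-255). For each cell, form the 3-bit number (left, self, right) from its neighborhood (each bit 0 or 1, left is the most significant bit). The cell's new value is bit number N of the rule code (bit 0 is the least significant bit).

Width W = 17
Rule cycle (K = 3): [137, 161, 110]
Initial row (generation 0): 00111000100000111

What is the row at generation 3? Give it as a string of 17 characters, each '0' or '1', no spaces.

Answer: 11000001101111000

Derivation:
Gen 0: 00111000100000111
Gen 1 (rule 137): 10110010001110110
Gen 2 (rule 161): 01000000100101000
Gen 3 (rule 110): 11000001101111000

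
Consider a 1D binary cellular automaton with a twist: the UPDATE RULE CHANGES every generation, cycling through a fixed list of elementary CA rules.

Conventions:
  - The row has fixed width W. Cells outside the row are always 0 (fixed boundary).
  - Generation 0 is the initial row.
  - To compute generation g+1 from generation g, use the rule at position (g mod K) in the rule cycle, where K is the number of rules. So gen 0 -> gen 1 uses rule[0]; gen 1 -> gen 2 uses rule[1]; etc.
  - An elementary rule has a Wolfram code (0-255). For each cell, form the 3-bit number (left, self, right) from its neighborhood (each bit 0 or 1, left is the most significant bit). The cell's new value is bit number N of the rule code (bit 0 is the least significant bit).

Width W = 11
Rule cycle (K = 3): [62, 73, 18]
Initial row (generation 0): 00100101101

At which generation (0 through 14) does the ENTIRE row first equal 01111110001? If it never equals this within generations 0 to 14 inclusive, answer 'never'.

Answer: never

Derivation:
Gen 0: 00100101101
Gen 1 (rule 62): 01111111011
Gen 2 (rule 73): 01000001011
Gen 3 (rule 18): 10100010000
Gen 4 (rule 62): 11110111000
Gen 5 (rule 73): 10010101011
Gen 6 (rule 18): 01100000000
Gen 7 (rule 62): 11010000000
Gen 8 (rule 73): 11000111111
Gen 9 (rule 18): 00101000000
Gen 10 (rule 62): 01111100000
Gen 11 (rule 73): 01000101111
Gen 12 (rule 18): 10101000000
Gen 13 (rule 62): 11111100000
Gen 14 (rule 73): 10000101111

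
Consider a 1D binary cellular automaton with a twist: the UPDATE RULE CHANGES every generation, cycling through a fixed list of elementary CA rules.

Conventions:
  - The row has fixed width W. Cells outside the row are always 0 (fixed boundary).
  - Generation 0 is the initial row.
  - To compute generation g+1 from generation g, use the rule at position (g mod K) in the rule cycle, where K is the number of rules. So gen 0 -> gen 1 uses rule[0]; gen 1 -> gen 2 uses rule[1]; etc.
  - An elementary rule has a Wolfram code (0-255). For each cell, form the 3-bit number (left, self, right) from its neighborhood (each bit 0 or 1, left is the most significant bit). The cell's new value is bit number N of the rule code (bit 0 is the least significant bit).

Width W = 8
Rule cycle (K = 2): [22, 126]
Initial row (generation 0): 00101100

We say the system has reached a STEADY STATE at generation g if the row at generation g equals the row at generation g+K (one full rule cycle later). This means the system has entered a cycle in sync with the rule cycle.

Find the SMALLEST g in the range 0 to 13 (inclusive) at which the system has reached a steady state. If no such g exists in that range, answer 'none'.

Gen 0: 00101100
Gen 1 (rule 22): 01100010
Gen 2 (rule 126): 11110111
Gen 3 (rule 22): 00000000
Gen 4 (rule 126): 00000000
Gen 5 (rule 22): 00000000
Gen 6 (rule 126): 00000000
Gen 7 (rule 22): 00000000
Gen 8 (rule 126): 00000000
Gen 9 (rule 22): 00000000
Gen 10 (rule 126): 00000000
Gen 11 (rule 22): 00000000
Gen 12 (rule 126): 00000000
Gen 13 (rule 22): 00000000
Gen 14 (rule 126): 00000000
Gen 15 (rule 22): 00000000

Answer: 3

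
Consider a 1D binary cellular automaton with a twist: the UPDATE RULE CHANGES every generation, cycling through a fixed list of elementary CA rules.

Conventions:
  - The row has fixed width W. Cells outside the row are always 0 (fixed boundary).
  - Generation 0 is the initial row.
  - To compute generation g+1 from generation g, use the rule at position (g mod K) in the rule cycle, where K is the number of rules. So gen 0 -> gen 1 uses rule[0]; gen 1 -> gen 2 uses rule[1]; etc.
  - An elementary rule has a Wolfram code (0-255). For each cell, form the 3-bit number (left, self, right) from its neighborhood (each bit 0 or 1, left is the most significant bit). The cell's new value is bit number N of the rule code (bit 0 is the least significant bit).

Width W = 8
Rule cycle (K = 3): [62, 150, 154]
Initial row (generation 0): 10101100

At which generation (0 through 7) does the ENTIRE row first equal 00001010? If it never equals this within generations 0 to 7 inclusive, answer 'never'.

Answer: never

Derivation:
Gen 0: 10101100
Gen 1 (rule 62): 11111010
Gen 2 (rule 150): 01110011
Gen 3 (rule 154): 11101110
Gen 4 (rule 62): 10011001
Gen 5 (rule 150): 11100111
Gen 6 (rule 154): 11011110
Gen 7 (rule 62): 10110001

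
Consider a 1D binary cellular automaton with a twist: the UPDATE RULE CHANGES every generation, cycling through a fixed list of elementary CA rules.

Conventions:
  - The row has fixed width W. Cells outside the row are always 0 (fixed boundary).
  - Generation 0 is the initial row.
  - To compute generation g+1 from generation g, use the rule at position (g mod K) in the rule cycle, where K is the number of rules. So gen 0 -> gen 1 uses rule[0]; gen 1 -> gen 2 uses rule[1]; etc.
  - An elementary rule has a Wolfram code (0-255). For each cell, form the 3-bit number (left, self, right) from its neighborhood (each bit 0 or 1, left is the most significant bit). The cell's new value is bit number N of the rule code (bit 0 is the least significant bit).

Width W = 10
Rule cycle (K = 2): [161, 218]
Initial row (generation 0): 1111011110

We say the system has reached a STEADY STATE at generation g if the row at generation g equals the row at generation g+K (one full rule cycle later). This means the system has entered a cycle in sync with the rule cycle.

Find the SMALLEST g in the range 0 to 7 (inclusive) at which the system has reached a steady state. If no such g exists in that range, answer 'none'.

Gen 0: 1111011110
Gen 1 (rule 161): 0110101100
Gen 2 (rule 218): 1110001110
Gen 3 (rule 161): 0100100100
Gen 4 (rule 218): 1011011010
Gen 5 (rule 161): 0100100100
Gen 6 (rule 218): 1011011010
Gen 7 (rule 161): 0100100100
Gen 8 (rule 218): 1011011010
Gen 9 (rule 161): 0100100100

Answer: 3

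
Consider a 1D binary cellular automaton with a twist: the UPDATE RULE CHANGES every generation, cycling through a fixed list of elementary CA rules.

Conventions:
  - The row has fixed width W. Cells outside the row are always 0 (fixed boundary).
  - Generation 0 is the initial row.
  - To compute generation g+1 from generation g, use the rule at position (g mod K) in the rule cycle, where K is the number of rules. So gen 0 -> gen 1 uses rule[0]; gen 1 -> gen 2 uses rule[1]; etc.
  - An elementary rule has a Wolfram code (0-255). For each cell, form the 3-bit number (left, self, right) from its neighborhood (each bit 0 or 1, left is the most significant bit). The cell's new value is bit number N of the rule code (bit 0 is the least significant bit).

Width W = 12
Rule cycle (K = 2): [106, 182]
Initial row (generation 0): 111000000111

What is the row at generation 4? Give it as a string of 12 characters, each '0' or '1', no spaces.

Answer: 111111111010

Derivation:
Gen 0: 111000000111
Gen 1 (rule 106): 101000001101
Gen 2 (rule 182): 111100010011
Gen 3 (rule 106): 100100100111
Gen 4 (rule 182): 111111111010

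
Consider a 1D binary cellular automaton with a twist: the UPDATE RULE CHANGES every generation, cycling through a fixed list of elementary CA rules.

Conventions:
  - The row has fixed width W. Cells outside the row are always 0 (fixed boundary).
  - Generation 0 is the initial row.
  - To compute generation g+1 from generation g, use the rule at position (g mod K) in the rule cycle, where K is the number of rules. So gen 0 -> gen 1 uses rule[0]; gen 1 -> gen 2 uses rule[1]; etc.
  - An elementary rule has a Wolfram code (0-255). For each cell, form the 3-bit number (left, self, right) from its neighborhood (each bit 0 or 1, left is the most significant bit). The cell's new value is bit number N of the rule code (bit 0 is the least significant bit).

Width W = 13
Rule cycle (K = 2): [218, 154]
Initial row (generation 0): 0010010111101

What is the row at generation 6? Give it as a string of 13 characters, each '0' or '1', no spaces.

Gen 0: 0010010111101
Gen 1 (rule 218): 0101100111100
Gen 2 (rule 154): 1001011111010
Gen 3 (rule 218): 0110011111001
Gen 4 (rule 154): 1101111110110
Gen 5 (rule 218): 1101111110111
Gen 6 (rule 154): 1001111100110

Answer: 1001111100110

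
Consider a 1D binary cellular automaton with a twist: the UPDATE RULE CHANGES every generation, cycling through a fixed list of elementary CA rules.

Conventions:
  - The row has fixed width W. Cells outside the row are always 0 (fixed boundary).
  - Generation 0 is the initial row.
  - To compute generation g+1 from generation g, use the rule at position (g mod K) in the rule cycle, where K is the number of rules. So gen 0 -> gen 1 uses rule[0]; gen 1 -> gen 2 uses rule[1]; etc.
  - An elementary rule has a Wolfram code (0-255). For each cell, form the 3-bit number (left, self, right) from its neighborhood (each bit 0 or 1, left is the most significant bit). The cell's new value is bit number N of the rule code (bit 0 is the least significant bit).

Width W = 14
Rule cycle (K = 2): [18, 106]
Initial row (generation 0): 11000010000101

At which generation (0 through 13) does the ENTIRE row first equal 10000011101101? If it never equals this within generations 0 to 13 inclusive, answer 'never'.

Answer: never

Derivation:
Gen 0: 11000010000101
Gen 1 (rule 18): 00100101001000
Gen 2 (rule 106): 01001010010000
Gen 3 (rule 18): 10110001101000
Gen 4 (rule 106): 01110011110000
Gen 5 (rule 18): 10001100001000
Gen 6 (rule 106): 00011100010000
Gen 7 (rule 18): 00100010101000
Gen 8 (rule 106): 01000101010000
Gen 9 (rule 18): 10101000001000
Gen 10 (rule 106): 01010000010000
Gen 11 (rule 18): 10001000101000
Gen 12 (rule 106): 00010001010000
Gen 13 (rule 18): 00101010001000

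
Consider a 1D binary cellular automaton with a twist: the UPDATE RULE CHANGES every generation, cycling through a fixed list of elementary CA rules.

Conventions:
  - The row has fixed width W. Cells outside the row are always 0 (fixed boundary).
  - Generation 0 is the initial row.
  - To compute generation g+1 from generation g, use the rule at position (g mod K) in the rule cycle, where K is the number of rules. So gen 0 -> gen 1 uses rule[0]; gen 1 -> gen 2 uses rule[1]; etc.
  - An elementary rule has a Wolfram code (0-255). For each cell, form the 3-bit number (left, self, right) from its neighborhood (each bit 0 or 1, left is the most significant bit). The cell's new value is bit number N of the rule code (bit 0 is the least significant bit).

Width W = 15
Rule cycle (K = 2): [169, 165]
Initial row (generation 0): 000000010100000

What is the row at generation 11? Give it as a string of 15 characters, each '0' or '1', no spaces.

Gen 0: 000000010100000
Gen 1 (rule 169): 111111001001111
Gen 2 (rule 165): 011110001000110
Gen 3 (rule 169): 011100100010100
Gen 4 (rule 165): 001000101011101
Gen 5 (rule 169): 100010010111010
Gen 6 (rule 165): 101010011010110
Gen 7 (rule 169): 010100010101100
Gen 8 (rule 165): 011101011110001
Gen 9 (rule 169): 011010111100100
Gen 10 (rule 165): 000111011000101
Gen 11 (rule 169): 110110110010010

Answer: 110110110010010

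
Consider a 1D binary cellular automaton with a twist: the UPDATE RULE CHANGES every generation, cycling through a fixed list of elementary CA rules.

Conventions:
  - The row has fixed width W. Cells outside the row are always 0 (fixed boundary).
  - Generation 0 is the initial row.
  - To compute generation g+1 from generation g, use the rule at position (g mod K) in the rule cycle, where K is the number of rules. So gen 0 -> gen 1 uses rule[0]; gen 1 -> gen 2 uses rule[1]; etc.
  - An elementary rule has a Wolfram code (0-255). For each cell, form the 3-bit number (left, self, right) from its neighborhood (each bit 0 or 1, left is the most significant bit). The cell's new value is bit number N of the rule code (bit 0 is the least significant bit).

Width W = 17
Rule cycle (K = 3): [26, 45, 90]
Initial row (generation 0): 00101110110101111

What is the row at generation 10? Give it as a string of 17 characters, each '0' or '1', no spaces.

Gen 0: 00101110110101111
Gen 1 (rule 26): 01001000100001000
Gen 2 (rule 45): 01001010101101011
Gen 3 (rule 90): 10110000001100011
Gen 4 (rule 26): 00101000011010110
Gen 5 (rule 45): 10111011010111100
Gen 6 (rule 90): 00101011000100110
Gen 7 (rule 26): 01000010101011101
Gen 8 (rule 45): 01011011111110011
Gen 9 (rule 90): 10011010000011111
Gen 10 (rule 26): 01110001000110000

Answer: 01110001000110000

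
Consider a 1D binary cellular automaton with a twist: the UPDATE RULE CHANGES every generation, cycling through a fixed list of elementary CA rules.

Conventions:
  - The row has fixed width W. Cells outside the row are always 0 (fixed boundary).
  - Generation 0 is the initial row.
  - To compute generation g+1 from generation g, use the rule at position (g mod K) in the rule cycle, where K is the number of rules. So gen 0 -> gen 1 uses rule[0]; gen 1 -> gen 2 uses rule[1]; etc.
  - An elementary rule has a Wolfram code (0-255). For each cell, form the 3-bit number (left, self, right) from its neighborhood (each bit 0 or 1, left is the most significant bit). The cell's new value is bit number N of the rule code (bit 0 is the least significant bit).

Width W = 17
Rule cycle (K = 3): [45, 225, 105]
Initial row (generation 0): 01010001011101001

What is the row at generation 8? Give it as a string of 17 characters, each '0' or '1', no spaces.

Answer: 00101001001101100

Derivation:
Gen 0: 01010001011101001
Gen 1 (rule 45): 01110101110011001
Gen 2 (rule 225): 00111010110001000
Gen 3 (rule 105): 10101101110100011
Gen 4 (rule 45): 11111011001101010
Gen 5 (rule 225): 01111101000110100
Gen 6 (rule 105): 01000110010111001
Gen 7 (rule 45): 01010100011100001
Gen 8 (rule 225): 00101001001101100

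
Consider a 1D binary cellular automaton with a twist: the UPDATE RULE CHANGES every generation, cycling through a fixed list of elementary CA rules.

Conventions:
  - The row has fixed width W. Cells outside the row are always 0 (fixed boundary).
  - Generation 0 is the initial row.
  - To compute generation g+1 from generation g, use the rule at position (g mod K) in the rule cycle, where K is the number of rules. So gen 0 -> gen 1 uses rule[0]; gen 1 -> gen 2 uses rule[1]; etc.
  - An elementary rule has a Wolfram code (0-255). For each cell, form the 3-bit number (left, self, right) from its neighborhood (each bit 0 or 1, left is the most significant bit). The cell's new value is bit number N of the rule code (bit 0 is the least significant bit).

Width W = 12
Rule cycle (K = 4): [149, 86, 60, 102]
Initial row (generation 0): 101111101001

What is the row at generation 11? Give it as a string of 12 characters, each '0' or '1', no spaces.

Answer: 111110001111

Derivation:
Gen 0: 101111101001
Gen 1 (rule 149): 100111001101
Gen 2 (rule 86): 111001110101
Gen 3 (rule 60): 100101001111
Gen 4 (rule 102): 101111010001
Gen 5 (rule 149): 100110011101
Gen 6 (rule 86): 111011100101
Gen 7 (rule 60): 100110010111
Gen 8 (rule 102): 101010111001
Gen 9 (rule 149): 101010010101
Gen 10 (rule 86): 101011110101
Gen 11 (rule 60): 111110001111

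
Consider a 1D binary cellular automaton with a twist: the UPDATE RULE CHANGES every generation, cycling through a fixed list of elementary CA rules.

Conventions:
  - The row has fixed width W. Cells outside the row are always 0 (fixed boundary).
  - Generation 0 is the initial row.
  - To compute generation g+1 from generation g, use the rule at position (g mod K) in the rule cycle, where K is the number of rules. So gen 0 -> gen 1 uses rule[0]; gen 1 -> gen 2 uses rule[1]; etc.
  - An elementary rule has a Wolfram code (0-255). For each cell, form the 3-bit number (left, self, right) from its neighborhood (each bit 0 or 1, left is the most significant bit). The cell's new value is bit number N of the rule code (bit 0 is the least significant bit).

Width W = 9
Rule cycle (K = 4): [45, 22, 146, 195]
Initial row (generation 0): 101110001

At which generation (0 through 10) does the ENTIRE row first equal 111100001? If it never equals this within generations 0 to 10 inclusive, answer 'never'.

Answer: 8

Derivation:
Gen 0: 101110001
Gen 1 (rule 45): 111000101
Gen 2 (rule 22): 000101101
Gen 3 (rule 146): 001000000
Gen 4 (rule 195): 110011111
Gen 5 (rule 45): 100010000
Gen 6 (rule 22): 110111000
Gen 7 (rule 146): 000010100
Gen 8 (rule 195): 111100001
Gen 9 (rule 45): 100001101
Gen 10 (rule 22): 110010001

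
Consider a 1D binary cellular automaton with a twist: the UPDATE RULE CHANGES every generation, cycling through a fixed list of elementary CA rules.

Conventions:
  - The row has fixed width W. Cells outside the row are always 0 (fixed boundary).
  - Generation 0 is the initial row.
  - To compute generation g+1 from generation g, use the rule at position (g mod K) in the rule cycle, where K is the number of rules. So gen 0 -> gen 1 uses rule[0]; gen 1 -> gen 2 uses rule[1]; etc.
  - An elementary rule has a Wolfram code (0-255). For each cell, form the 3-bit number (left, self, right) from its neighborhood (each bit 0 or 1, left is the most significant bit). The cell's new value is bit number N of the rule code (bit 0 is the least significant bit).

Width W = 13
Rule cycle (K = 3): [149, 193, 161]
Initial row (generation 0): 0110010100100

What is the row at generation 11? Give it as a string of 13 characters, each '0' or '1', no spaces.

Answer: 0111010000010

Derivation:
Gen 0: 0110010100100
Gen 1 (rule 149): 0001010110111
Gen 2 (rule 193): 1100000010011
Gen 3 (rule 161): 0001111000000
Gen 4 (rule 149): 1100110111111
Gen 5 (rule 193): 0100010011111
Gen 6 (rule 161): 0001000001110
Gen 7 (rule 149): 1101111100101
Gen 8 (rule 193): 0100111100000
Gen 9 (rule 161): 0000011001111
Gen 10 (rule 149): 1111000100110
Gen 11 (rule 193): 0111010000010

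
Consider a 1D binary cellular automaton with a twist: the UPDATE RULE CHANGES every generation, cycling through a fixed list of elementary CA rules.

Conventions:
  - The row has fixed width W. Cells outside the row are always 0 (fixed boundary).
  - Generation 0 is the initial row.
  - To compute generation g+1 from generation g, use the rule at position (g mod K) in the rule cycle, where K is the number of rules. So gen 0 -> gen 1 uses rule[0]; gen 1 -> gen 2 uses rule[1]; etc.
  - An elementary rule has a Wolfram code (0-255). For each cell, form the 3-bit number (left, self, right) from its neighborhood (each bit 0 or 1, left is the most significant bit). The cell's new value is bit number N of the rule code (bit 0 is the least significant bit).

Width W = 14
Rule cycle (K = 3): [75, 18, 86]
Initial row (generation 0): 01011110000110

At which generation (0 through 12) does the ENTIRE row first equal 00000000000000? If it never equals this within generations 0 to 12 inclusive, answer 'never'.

Answer: 8

Derivation:
Gen 0: 01011110000110
Gen 1 (rule 75): 10010010111110
Gen 2 (rule 18): 01101100000001
Gen 3 (rule 86): 10100110000011
Gen 4 (rule 75): 00001110111111
Gen 5 (rule 18): 00010000000000
Gen 6 (rule 86): 00111000000000
Gen 7 (rule 75): 11101011111111
Gen 8 (rule 18): 00000000000000
Gen 9 (rule 86): 00000000000000
Gen 10 (rule 75): 11111111111111
Gen 11 (rule 18): 00000000000000
Gen 12 (rule 86): 00000000000000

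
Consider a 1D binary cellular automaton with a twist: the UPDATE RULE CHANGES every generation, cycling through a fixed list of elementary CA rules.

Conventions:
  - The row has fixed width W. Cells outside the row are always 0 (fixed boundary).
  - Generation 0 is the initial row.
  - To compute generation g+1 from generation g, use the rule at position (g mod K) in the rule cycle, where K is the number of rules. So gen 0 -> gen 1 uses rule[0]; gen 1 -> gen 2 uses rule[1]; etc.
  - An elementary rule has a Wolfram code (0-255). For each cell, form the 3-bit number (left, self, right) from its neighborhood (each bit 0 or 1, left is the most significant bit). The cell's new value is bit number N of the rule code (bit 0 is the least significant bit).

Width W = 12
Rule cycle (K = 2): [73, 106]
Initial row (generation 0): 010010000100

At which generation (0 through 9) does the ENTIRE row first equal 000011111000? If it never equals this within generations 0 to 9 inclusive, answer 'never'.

Gen 0: 010010000100
Gen 1 (rule 73): 000000110001
Gen 2 (rule 106): 000001110010
Gen 3 (rule 73): 111101010000
Gen 4 (rule 106): 100110100000
Gen 5 (rule 73): 000110001111
Gen 6 (rule 106): 001110011001
Gen 7 (rule 73): 101010011000
Gen 8 (rule 106): 010100111000
Gen 9 (rule 73): 000000101011

Answer: never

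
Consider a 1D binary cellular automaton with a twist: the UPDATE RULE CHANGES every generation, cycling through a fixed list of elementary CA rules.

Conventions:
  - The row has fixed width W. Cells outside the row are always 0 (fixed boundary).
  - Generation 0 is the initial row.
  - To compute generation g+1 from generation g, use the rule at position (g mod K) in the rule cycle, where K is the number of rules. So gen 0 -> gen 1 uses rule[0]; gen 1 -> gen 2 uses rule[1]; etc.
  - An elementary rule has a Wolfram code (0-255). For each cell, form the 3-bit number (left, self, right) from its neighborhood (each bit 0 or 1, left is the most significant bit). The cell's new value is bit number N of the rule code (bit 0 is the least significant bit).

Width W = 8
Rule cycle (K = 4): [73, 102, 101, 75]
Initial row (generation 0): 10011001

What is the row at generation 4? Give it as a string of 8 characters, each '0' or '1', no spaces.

Gen 0: 10011001
Gen 1 (rule 73): 00011000
Gen 2 (rule 102): 00101000
Gen 3 (rule 101): 10111011
Gen 4 (rule 75): 00101011

Answer: 00101011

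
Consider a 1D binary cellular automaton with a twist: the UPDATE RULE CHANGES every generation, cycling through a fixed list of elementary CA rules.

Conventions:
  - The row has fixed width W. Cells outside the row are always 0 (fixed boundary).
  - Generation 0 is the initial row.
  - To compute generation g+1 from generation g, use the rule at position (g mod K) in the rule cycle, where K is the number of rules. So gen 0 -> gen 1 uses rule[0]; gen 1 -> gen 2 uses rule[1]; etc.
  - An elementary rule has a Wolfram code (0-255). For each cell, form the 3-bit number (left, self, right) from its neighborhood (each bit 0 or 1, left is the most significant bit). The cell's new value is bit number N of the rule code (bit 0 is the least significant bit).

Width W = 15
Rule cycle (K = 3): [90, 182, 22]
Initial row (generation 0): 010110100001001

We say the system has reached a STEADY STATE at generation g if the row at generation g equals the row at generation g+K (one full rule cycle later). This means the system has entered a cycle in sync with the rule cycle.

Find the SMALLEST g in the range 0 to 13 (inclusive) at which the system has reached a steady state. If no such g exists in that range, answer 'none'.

Gen 0: 010110100001001
Gen 1 (rule 90): 100110010010110
Gen 2 (rule 182): 111001111111001
Gen 3 (rule 22): 000110000000111
Gen 4 (rule 90): 001111000001101
Gen 5 (rule 182): 010110100010011
Gen 6 (rule 22): 110000110111100
Gen 7 (rule 90): 111001110100110
Gen 8 (rule 182): 010110101111001
Gen 9 (rule 22): 110000100000111
Gen 10 (rule 90): 111001010001101
Gen 11 (rule 182): 010111111010011
Gen 12 (rule 22): 110000000011100
Gen 13 (rule 90): 111000000110110
Gen 14 (rule 182): 010100001001001
Gen 15 (rule 22): 110110011111111
Gen 16 (rule 90): 110111110000001

Answer: none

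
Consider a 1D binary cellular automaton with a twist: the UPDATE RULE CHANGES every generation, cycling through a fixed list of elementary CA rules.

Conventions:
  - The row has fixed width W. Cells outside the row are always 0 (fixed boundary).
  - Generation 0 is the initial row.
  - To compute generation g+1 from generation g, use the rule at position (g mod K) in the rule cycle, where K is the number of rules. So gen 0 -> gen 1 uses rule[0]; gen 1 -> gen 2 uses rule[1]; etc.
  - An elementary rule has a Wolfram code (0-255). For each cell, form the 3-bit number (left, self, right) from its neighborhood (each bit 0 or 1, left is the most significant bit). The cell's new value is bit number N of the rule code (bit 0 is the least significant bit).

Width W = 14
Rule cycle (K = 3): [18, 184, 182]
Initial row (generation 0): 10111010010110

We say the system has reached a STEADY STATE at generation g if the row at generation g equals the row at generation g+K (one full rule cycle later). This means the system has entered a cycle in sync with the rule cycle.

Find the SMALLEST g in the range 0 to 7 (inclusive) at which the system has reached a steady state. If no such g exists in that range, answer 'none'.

Answer: none

Derivation:
Gen 0: 10111010010110
Gen 1 (rule 18): 00000001100001
Gen 2 (rule 184): 00000001010000
Gen 3 (rule 182): 00000011111000
Gen 4 (rule 18): 00000100000100
Gen 5 (rule 184): 00000010000010
Gen 6 (rule 182): 00000111000111
Gen 7 (rule 18): 00001000101000
Gen 8 (rule 184): 00000100010100
Gen 9 (rule 182): 00001110111110
Gen 10 (rule 18): 00010000000001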